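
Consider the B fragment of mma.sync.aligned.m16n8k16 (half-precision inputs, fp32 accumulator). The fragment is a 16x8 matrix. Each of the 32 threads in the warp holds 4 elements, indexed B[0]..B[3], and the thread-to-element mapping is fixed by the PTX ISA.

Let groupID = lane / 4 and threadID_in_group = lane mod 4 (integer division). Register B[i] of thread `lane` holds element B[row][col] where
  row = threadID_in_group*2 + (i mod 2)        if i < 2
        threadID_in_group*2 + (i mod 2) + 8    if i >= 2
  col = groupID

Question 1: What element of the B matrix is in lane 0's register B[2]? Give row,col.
lane 0: G=0 (0/4), T=0 (0%4)
i=2: r=0*2+0+8=8, c=G=0

8,0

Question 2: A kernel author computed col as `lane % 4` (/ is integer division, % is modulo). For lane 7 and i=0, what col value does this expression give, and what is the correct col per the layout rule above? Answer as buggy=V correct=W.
`lane % 4`[7,0]=>3
7: grp=1,tig=3
[0] (3*2+0+0,1) = (6,1)
col: 3 vs 1

buggy=3 correct=1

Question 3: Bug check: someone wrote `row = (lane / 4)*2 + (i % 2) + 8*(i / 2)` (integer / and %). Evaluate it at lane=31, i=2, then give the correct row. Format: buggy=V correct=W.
`(lane / 4)*2 + (i % 2) + 8*(i / 2)`[31,2]->22
lane 31: gid=7 (31/4), tid=3 (31%4)
i=2: r=3*2+0+8=14, c=gid=7
row: 22 vs 14

buggy=22 correct=14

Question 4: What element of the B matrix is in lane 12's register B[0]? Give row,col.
0,3

lane 12: gid=3 (12/4), tid=0 (12%4)
i=0: r=0*2+0+0=0, c=gid=3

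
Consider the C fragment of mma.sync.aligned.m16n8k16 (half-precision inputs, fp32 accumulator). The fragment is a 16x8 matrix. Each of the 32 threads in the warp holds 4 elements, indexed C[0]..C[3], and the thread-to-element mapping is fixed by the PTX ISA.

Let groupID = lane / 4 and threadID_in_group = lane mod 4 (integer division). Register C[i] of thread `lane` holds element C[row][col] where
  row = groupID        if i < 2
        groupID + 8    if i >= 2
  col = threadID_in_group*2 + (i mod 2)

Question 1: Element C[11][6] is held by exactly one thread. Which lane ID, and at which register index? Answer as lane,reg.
15,2

r=11->g=3,rb=1  c=6->t=3,b0=0
L=3*4+3=15  i=1*2+0=2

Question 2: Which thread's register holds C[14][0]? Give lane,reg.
r=14->g=6,rb=1  c=0->t=0,b0=0
L=6*4+0=24  i=1*2+0=2

24,2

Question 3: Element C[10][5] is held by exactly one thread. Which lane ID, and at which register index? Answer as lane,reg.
10,3

r=10⇒gr=2,Rb=1  c=5⇒th=2,odd=1
L=2*4+2=10  i=1*2+1=3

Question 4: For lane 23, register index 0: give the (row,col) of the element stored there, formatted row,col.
lane 23->23/4=5, 23 mod 4=3
i=0  r:5+0->5  c:2·3+0->6

5,6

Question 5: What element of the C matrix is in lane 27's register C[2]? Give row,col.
lane 27: grp=6 (27/4), tig=3 (27%4)
i=2: r=6+8=14, c=3*2+0=6

14,6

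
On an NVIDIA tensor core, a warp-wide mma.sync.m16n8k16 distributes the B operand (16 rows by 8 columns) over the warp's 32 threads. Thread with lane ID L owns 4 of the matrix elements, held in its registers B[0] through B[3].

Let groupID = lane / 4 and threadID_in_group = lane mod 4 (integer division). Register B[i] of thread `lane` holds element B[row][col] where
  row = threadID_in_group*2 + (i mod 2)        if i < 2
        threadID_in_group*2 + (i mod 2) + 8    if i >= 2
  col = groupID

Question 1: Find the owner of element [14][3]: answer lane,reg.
c=3→G=3  r=14→rhi=1,T=3,p=0
L=3*4+3=15  i=1*2+0=2

15,2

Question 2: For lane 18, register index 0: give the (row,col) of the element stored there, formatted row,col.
4,4

18: G=4,T=2
[0] (2*2+0+0,4) = (4,4)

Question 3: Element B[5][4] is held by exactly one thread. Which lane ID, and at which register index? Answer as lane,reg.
18,1

c=4->g=4  r=5->rb=0,t=2,b0=1
L=4*4+2=18  i=0*2+1=1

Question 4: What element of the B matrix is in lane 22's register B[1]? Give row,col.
lane 22: gid=5 (22/4), tid=2 (22%4)
i=1: r=2*2+1+0=5, c=gid=5

5,5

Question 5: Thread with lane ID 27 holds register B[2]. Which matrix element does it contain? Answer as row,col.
lane 27: gid=6 (27/4), tid=3 (27%4)
i=2: r=3*2+0+8=14, c=gid=6

14,6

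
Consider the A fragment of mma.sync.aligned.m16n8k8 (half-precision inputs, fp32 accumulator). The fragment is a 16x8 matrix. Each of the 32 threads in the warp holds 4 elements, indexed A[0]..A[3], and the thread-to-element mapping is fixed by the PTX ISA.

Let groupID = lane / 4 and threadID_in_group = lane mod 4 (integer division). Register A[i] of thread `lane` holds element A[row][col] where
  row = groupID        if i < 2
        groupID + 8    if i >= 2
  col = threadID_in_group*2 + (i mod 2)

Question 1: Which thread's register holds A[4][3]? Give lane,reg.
r=4→G=4,rhi=0  c=3→T=1,p=1
L=4*4+1=17  i=0*2+1=1

17,1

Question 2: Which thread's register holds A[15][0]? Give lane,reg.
28,2

r=15→G=7,rhi=1  c=0→T=0,p=0
L=7*4+0=28  i=1*2+0=2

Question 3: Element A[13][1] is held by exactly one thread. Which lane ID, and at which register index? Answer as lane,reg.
r: 13->gid=5,r8=1  c: 1->tid=0,i&1=1
L=5*4+0=20  i=1*2+1=3

20,3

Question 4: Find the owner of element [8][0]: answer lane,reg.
r:8=>grp=0,rB=1  c:0=>tig=0,lo=0
L=0*4+0=0  i=1*2+0=2

0,2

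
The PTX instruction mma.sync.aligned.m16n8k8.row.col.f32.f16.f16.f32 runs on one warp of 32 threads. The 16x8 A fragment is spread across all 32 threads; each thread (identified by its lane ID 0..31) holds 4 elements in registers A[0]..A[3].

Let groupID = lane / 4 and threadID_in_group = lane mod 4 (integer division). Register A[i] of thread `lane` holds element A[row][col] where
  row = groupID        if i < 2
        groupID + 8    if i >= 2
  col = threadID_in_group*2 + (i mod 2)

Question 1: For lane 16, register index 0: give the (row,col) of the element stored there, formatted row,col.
L=16->gid=16>>2=4, tid=16&3=0
[0]->row 4+0=4  col 0·2+0=0

4,0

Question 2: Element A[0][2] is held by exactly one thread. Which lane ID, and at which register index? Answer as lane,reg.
1,0

r=0->g=0,rb=0  c=2->t=1,b0=0
L=0*4+1=1  i=0*2+0=0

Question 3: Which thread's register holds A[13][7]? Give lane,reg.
r: 13->gid=5,r8=1  c: 7->tid=3,i&1=1
L=5*4+3=23  i=1*2+1=3

23,3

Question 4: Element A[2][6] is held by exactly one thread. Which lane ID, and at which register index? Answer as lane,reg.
r: 2->gid=2,r8=0  c: 6->tid=3,i&1=0
L=2*4+3=11  i=0*2+0=0

11,0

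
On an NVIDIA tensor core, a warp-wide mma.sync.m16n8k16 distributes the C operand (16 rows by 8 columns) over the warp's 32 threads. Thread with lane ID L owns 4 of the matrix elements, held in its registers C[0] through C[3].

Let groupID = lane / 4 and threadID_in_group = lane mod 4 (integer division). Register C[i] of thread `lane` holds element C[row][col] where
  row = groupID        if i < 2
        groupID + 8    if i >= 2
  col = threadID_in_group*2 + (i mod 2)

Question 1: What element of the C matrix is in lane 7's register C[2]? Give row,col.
9,6

L=7->gid=7>>2=1, tid=7&3=3
[2]->row 1+8=9  col 3·2+0=6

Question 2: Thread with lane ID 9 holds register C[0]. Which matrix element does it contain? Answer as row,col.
lane 9⇒9/4=2, 9 mod 4=1
i=0  r:2+0⇒2  c:2·1+0⇒2

2,2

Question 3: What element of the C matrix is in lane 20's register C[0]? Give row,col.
5,0

20: gid=5,tid=0
[0] (5+0,0*2+0) = (5,0)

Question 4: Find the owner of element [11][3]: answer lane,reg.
13,3

r: 11->gid=3,r8=1  c: 3->tid=1,i&1=1
L=3*4+1=13  i=1*2+1=3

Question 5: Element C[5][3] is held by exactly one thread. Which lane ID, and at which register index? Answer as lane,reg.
21,1

r=5->g=5,rb=0  c=3->t=1,b0=1
L=5*4+1=21  i=0*2+1=1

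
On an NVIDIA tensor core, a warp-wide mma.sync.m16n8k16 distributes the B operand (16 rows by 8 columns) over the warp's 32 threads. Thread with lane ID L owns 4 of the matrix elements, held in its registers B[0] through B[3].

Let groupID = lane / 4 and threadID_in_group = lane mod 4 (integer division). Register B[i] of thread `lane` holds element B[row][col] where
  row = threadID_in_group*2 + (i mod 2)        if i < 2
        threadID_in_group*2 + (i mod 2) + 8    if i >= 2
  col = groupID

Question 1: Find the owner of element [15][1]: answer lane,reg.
7,3

c=1→G=1  r=15→rhi=1,T=3,p=1
L=1*4+3=7  i=1*2+1=3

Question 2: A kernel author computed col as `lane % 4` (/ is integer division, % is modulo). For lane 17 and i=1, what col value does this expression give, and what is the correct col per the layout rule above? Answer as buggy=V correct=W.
`lane % 4`[17,1]⇒1
17: gr=4,th=1
[1] (1*2+1+0,4) = (3,4)
col: 1 vs 4

buggy=1 correct=4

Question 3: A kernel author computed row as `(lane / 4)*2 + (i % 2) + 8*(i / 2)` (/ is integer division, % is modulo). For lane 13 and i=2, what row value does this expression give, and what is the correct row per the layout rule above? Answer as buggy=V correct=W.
`(lane / 4)*2 + (i % 2) + 8*(i / 2)`[13,2]->14
13: g=3,t=1
[2] (1*2+0+8,3) = (10,3)
row: 14 vs 10

buggy=14 correct=10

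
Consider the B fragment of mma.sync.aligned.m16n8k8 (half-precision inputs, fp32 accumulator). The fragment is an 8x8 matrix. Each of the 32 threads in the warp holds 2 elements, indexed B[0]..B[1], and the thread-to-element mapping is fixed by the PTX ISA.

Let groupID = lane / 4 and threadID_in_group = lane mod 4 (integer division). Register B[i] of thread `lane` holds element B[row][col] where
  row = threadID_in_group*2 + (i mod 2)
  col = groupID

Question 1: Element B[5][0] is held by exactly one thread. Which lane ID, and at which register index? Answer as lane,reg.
c=0→G=0  r=5→T=2,p=1
L=0*4+2=2  i=1=1

2,1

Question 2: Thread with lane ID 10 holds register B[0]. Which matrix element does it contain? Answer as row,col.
10: grp=2,tig=2
[0] (2*2+0,2) = (4,2)

4,2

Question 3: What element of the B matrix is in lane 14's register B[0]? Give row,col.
14: G=3,T=2
[0] (2*2+0,3) = (4,3)

4,3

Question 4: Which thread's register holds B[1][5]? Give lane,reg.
c: 5->gid=5  r: 1->tid=0,i&1=1
L=5*4+0=20  i=1=1

20,1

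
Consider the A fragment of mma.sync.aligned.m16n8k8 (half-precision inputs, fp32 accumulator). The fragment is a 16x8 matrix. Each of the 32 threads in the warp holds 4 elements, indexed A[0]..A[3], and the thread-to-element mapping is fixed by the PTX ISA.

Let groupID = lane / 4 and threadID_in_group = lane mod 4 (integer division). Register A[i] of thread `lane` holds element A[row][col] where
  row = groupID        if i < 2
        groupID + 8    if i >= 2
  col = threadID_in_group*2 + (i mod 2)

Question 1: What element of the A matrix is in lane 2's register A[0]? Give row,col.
2: g=0,t=2
[0] (0+0,2*2+0) = (0,4)

0,4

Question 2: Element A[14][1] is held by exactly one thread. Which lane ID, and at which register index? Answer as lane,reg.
24,3

r=14⇒gr=6,Rb=1  c=1⇒th=0,odd=1
L=6*4+0=24  i=1*2+1=3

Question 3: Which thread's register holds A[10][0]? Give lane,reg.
r=10->g=2,rb=1  c=0->t=0,b0=0
L=2*4+0=8  i=1*2+0=2

8,2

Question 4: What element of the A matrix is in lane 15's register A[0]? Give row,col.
3,6

lane 15→15/4=3, 15 mod 4=3
i=0  r:3+0→3  c:2·3+0→6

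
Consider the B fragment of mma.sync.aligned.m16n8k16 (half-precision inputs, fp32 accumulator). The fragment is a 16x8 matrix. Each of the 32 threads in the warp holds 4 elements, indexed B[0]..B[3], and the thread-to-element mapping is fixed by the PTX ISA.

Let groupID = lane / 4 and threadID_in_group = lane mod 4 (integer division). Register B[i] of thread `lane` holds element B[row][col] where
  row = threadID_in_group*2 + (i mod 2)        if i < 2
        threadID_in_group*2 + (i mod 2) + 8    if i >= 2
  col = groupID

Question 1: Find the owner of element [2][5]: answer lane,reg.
21,0

c=5→G=5  r=2→rhi=0,T=1,p=0
L=5*4+1=21  i=0*2+0=0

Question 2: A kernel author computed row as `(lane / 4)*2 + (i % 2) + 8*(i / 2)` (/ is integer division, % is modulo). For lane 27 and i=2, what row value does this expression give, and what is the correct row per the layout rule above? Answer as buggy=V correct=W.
`(lane / 4)*2 + (i % 2) + 8*(i / 2)`[27,2]⇒20
lane 27: gr=6 (27/4), th=3 (27%4)
i=2: r=3*2+0+8=14, c=gr=6
row: 20 vs 14

buggy=20 correct=14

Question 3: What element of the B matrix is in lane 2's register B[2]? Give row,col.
12,0

2: gr=0,th=2
[2] (2*2+0+8,0) = (12,0)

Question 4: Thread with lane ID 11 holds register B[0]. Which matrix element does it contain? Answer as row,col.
11: g=2,t=3
[0] (3*2+0+0,2) = (6,2)

6,2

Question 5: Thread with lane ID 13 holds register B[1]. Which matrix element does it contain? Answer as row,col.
3,3

13: gid=3,tid=1
[1] (1*2+1+0,3) = (3,3)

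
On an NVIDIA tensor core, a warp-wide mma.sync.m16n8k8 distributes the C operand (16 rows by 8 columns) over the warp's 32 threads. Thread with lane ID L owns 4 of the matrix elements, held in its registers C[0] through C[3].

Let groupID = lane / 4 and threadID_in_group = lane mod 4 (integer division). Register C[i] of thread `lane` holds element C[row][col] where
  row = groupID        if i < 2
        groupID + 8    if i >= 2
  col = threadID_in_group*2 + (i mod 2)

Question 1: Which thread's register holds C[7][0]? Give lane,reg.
r=7->g=7,rb=0  c=0->t=0,b0=0
L=7*4+0=28  i=0*2+0=0

28,0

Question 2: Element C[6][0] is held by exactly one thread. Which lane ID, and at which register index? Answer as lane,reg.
24,0

r=6⇒gr=6,Rb=0  c=0⇒th=0,odd=0
L=6*4+0=24  i=0*2+0=0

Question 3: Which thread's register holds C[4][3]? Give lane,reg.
r=4→G=4,rhi=0  c=3→T=1,p=1
L=4*4+1=17  i=0*2+1=1

17,1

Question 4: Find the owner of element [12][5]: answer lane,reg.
18,3

r=12->g=4,rb=1  c=5->t=2,b0=1
L=4*4+2=18  i=1*2+1=3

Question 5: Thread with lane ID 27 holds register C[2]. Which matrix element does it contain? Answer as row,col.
lane 27->27/4=6, 27 mod 4=3
i=2  r:6+8->14  c:2·3+0->6

14,6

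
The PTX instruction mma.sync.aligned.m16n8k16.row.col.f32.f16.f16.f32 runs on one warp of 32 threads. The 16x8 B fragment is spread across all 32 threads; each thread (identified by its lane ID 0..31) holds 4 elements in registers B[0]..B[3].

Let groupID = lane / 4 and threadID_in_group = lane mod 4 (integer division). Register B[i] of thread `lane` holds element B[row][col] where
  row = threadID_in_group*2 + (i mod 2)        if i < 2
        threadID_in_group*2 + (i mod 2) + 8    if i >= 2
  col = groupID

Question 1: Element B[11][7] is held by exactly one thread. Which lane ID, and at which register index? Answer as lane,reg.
c:7=>grp=7  r:11=>rB=1,tig=1,lo=1
L=7*4+1=29  i=1*2+1=3

29,3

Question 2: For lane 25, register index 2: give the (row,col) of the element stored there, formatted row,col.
lane 25: gid=6 (25/4), tid=1 (25%4)
i=2: r=1*2+0+8=10, c=gid=6

10,6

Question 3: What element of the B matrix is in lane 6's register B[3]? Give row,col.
lane 6: grp=1 (6/4), tig=2 (6%4)
i=3: r=2*2+1+8=13, c=grp=1

13,1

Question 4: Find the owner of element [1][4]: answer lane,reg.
c=4->g=4  r=1->rb=0,t=0,b0=1
L=4*4+0=16  i=0*2+1=1

16,1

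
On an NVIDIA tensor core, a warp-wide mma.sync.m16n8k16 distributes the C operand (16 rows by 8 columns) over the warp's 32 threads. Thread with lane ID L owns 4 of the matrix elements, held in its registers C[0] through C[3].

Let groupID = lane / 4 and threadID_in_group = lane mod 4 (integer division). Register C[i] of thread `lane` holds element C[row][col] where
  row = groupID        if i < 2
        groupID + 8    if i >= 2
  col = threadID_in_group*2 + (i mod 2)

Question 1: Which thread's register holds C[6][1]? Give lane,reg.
24,1

r=6→G=6,rhi=0  c=1→T=0,p=1
L=6*4+0=24  i=0*2+1=1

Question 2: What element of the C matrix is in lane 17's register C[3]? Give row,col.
L=17->g=17>>2=4, t=17&3=1
[3]->row 4+8=12  col 1·2+1=3

12,3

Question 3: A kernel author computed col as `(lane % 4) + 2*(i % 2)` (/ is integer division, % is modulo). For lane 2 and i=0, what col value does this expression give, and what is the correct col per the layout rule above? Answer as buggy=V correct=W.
`(lane % 4) + 2*(i % 2)`[2,0]->2
lane 2->2/4=0, 2 mod 4=2
i=0  r:0+0->0  c:2·2+0->4
col: 2 vs 4

buggy=2 correct=4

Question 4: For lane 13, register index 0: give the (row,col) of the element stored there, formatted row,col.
L=13->gid=13>>2=3, tid=13&3=1
[0]->row 3+0=3  col 1·2+0=2

3,2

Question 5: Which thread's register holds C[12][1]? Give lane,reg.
r=12→G=4,rhi=1  c=1→T=0,p=1
L=4*4+0=16  i=1*2+1=3

16,3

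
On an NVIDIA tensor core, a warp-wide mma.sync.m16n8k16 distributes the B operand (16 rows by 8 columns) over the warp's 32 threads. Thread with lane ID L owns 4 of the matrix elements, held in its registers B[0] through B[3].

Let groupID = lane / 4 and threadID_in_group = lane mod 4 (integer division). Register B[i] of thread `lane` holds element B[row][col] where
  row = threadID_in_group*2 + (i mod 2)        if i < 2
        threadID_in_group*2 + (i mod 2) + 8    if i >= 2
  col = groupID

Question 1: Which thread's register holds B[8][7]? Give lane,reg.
28,2

c:7=>grp=7  r:8=>rB=1,tig=0,lo=0
L=7*4+0=28  i=1*2+0=2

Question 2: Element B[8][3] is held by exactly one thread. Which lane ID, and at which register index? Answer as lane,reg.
12,2

c=3→G=3  r=8→rhi=1,T=0,p=0
L=3*4+0=12  i=1*2+0=2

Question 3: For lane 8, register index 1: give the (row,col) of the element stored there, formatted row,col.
1,2

L=8->gid=8>>2=2, tid=8&3=0
[1]->row 0·2+1+0=1  col gid=2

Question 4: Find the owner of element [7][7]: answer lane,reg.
31,1

c=7⇒gr=7  r=7⇒Rb=0,th=3,odd=1
L=7*4+3=31  i=0*2+1=1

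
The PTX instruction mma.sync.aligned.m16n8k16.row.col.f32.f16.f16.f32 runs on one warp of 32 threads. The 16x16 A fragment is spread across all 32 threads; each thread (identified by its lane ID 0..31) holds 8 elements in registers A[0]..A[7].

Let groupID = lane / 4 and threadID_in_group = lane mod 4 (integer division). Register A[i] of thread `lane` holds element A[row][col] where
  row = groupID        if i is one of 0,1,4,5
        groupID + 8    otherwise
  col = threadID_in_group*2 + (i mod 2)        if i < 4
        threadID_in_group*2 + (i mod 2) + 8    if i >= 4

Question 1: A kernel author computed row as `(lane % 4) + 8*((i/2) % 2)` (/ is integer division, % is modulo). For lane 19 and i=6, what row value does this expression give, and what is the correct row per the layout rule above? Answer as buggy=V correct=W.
`(lane % 4) + 8*((i/2) % 2)`[19,6]⇒11
L=19⇒gr=19>>2=4, th=19&3=3
[6]⇒row 4+8=12  col 3·2+0+8=14
row: 11 vs 12

buggy=11 correct=12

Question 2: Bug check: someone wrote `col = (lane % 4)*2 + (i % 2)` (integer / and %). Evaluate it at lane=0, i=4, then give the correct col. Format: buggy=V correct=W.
buggy=0 correct=8

`(lane % 4)*2 + (i % 2)`[0,4]→0
0: G=0,T=0
[4] (0+0,0*2+0+8) = (0,8)
col: 0 vs 8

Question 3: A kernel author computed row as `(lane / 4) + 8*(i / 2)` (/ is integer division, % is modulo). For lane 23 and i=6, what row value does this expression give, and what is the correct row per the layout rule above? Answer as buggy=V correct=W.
`(lane / 4) + 8*(i / 2)`[23,6]=>29
L=23=>grp=23>>2=5, tig=23&3=3
[6]=>row 5+8=13  col 3·2+0+8=14
row: 29 vs 13

buggy=29 correct=13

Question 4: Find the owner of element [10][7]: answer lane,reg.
11,3

r: 10->gid=2,r8=1  c: 7->c8=0,tid=3,i&1=1
L=2*4+3=11  i=0*4+1*2+1=3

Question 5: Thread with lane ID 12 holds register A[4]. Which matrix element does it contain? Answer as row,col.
3,8

lane 12: grp=3 (12/4), tig=0 (12%4)
i=4: r=3+0=3, c=0*2+0+8=8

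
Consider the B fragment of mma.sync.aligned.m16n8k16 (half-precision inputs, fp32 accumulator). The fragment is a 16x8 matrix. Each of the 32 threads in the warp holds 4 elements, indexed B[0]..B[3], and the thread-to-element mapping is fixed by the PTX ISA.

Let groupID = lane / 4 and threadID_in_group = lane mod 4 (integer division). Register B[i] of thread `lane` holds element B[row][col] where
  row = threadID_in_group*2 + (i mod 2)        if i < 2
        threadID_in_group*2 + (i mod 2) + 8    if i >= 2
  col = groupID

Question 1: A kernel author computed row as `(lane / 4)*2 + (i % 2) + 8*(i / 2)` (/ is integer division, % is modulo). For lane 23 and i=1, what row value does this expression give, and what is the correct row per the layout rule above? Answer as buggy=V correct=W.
buggy=11 correct=7

`(lane / 4)*2 + (i % 2) + 8*(i / 2)`[23,1]->11
L=23->g=23>>2=5, t=23&3=3
[1]->row 3·2+1+0=7  col g=5
row: 11 vs 7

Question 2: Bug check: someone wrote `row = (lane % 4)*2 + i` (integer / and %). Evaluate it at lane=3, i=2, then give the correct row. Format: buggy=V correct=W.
`(lane % 4)*2 + i`[3,2]⇒8
lane 3⇒3/4=0, 3 mod 4=3
i=2  r:2·3+0+8⇒14  c:0
row: 8 vs 14

buggy=8 correct=14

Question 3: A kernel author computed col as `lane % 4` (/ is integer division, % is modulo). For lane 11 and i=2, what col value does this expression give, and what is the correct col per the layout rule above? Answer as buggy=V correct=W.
buggy=3 correct=2

`lane % 4`[11,2]->3
11: g=2,t=3
[2] (3*2+0+8,2) = (14,2)
col: 3 vs 2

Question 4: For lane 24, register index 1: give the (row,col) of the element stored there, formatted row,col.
1,6

24: gid=6,tid=0
[1] (0*2+1+0,6) = (1,6)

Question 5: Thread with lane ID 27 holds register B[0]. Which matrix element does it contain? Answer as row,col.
6,6

lane 27: g=6 (27/4), t=3 (27%4)
i=0: r=3*2+0+0=6, c=g=6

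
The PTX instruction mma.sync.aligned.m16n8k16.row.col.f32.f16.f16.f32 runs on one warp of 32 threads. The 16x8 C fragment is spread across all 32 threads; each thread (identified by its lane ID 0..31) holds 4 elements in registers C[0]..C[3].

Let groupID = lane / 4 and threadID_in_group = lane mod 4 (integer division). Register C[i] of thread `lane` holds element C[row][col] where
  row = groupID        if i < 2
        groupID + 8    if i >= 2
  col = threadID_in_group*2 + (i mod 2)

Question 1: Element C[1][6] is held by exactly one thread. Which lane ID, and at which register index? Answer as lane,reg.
7,0

r=1⇒gr=1,Rb=0  c=6⇒th=3,odd=0
L=1*4+3=7  i=0*2+0=0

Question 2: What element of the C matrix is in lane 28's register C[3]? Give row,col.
lane 28->28/4=7, 28 mod 4=0
i=3  r:7+8->15  c:2·0+1->1

15,1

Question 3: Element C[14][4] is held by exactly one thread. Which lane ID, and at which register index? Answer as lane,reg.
26,2

r=14⇒gr=6,Rb=1  c=4⇒th=2,odd=0
L=6*4+2=26  i=1*2+0=2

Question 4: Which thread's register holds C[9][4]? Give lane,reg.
6,2

r:9=>grp=1,rB=1  c:4=>tig=2,lo=0
L=1*4+2=6  i=1*2+0=2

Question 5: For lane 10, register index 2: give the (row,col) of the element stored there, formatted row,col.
lane 10: grp=2 (10/4), tig=2 (10%4)
i=2: r=2+8=10, c=2*2+0=4

10,4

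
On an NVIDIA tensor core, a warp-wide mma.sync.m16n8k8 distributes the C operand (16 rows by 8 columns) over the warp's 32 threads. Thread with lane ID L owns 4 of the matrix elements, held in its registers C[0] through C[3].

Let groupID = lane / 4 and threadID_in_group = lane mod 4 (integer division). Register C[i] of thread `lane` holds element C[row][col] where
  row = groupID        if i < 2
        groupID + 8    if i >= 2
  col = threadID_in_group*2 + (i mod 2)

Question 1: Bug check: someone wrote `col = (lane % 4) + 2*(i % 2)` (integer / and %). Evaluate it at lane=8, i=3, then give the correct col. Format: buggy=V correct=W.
`(lane % 4) + 2*(i % 2)`[8,3]=>2
lane 8: grp=2 (8/4), tig=0 (8%4)
i=3: r=2+8=10, c=0*2+1=1
col: 2 vs 1

buggy=2 correct=1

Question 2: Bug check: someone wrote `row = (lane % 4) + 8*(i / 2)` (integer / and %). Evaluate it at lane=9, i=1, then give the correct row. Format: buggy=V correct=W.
`(lane % 4) + 8*(i / 2)`[9,1]⇒1
lane 9: gr=2 (9/4), th=1 (9%4)
i=1: r=2+0=2, c=1*2+1=3
row: 1 vs 2

buggy=1 correct=2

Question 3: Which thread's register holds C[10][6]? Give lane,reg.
11,2

r=10→G=2,rhi=1  c=6→T=3,p=0
L=2*4+3=11  i=1*2+0=2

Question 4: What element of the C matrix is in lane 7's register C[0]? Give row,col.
7: gr=1,th=3
[0] (1+0,3*2+0) = (1,6)

1,6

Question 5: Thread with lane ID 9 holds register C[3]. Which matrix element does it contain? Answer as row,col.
L=9=>grp=9>>2=2, tig=9&3=1
[3]=>row 2+8=10  col 1·2+1=3

10,3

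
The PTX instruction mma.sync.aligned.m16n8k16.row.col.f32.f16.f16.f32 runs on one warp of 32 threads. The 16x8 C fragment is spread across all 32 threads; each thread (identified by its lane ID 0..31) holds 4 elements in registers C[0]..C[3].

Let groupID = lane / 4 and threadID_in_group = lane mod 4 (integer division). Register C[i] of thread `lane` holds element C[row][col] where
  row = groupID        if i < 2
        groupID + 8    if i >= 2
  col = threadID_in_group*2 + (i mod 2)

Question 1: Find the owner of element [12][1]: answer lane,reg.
16,3

r: 12->gid=4,r8=1  c: 1->tid=0,i&1=1
L=4*4+0=16  i=1*2+1=3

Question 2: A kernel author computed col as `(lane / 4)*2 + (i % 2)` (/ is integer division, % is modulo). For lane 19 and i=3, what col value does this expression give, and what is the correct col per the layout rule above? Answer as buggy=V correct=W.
`(lane / 4)*2 + (i % 2)`[19,3]→9
L=19→G=19>>2=4, T=19&3=3
[3]→row 4+8=12  col 3·2+1=7
col: 9 vs 7

buggy=9 correct=7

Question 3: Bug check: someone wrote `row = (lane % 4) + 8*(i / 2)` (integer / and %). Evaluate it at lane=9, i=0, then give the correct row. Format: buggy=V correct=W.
`(lane % 4) + 8*(i / 2)`[9,0]→1
9: G=2,T=1
[0] (2+0,1*2+0) = (2,2)
row: 1 vs 2

buggy=1 correct=2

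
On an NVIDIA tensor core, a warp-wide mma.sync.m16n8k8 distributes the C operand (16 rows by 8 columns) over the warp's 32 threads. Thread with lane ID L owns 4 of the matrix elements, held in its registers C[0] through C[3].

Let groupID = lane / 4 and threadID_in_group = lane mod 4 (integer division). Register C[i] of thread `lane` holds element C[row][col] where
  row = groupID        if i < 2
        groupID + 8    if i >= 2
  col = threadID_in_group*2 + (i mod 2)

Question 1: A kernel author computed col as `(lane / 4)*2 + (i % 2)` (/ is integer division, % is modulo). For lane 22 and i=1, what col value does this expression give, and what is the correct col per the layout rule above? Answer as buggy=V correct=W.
buggy=11 correct=5

`(lane / 4)*2 + (i % 2)`[22,1]->11
22: gid=5,tid=2
[1] (5+0,2*2+1) = (5,5)
col: 11 vs 5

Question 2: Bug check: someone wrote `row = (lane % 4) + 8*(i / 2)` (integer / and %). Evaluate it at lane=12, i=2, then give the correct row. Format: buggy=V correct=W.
buggy=8 correct=11

`(lane % 4) + 8*(i / 2)`[12,2]⇒8
L=12⇒gr=12>>2=3, th=12&3=0
[2]⇒row 3+8=11  col 0·2+0=0
row: 8 vs 11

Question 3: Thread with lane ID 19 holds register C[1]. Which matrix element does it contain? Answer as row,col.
4,7

19: g=4,t=3
[1] (4+0,3*2+1) = (4,7)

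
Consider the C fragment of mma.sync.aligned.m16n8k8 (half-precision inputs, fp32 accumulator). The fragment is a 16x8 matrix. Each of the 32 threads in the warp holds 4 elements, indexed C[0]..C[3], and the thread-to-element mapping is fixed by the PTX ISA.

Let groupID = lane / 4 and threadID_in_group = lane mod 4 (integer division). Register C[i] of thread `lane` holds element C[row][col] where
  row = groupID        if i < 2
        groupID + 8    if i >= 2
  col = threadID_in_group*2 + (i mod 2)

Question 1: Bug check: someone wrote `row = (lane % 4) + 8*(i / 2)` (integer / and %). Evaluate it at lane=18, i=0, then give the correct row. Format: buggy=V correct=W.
`(lane % 4) + 8*(i / 2)`[18,0]->2
L=18->gid=18>>2=4, tid=18&3=2
[0]->row 4+0=4  col 2·2+0=4
row: 2 vs 4

buggy=2 correct=4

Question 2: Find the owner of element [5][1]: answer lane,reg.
20,1

r=5->g=5,rb=0  c=1->t=0,b0=1
L=5*4+0=20  i=0*2+1=1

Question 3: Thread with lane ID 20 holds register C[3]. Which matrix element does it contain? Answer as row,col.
20: g=5,t=0
[3] (5+8,0*2+1) = (13,1)

13,1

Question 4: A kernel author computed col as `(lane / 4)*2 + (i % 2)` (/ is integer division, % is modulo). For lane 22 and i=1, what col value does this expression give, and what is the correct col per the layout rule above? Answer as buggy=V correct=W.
`(lane / 4)*2 + (i % 2)`[22,1]->11
22: g=5,t=2
[1] (5+0,2*2+1) = (5,5)
col: 11 vs 5

buggy=11 correct=5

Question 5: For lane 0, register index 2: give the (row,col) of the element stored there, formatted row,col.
8,0

lane 0⇒0/4=0, 0 mod 4=0
i=2  r:0+8⇒8  c:2·0+0⇒0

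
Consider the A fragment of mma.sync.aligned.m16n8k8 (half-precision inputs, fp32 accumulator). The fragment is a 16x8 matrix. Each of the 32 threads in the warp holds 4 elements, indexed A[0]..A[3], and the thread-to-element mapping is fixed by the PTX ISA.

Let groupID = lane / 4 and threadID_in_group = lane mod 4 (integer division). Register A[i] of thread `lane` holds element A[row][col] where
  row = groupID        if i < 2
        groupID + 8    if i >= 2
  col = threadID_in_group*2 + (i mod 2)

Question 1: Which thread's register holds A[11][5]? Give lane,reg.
r: 11->gid=3,r8=1  c: 5->tid=2,i&1=1
L=3*4+2=14  i=1*2+1=3

14,3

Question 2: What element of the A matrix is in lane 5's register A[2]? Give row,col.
9,2

L=5=>grp=5>>2=1, tig=5&3=1
[2]=>row 1+8=9  col 1·2+0=2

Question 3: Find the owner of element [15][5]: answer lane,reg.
30,3

r=15->g=7,rb=1  c=5->t=2,b0=1
L=7*4+2=30  i=1*2+1=3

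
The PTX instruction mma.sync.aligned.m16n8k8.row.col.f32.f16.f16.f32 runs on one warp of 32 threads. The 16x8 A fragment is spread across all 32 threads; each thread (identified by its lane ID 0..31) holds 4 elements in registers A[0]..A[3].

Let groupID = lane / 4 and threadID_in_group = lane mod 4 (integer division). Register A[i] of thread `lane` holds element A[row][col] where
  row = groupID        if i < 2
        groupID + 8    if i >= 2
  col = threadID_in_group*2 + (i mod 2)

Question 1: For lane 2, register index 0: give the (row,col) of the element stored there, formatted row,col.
0,4

lane 2->2/4=0, 2 mod 4=2
i=0  r:0+0->0  c:2·2+0->4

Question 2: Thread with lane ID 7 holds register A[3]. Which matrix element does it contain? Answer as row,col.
9,7

L=7→G=7>>2=1, T=7&3=3
[3]→row 1+8=9  col 3·2+1=7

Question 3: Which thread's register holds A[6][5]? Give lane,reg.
26,1

r=6->g=6,rb=0  c=5->t=2,b0=1
L=6*4+2=26  i=0*2+1=1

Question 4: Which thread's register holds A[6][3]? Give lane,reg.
25,1

r=6→G=6,rhi=0  c=3→T=1,p=1
L=6*4+1=25  i=0*2+1=1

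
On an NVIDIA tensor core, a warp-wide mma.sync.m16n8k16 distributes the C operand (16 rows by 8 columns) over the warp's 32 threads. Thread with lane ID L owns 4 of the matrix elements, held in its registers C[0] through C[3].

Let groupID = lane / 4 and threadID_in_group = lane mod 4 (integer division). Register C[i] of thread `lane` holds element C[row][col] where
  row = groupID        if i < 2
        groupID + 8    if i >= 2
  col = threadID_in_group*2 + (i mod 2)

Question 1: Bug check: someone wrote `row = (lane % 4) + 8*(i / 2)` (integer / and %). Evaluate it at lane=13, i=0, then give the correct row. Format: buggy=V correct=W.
buggy=1 correct=3

`(lane % 4) + 8*(i / 2)`[13,0]->1
lane 13->13/4=3, 13 mod 4=1
i=0  r:3+0->3  c:2·1+0->2
row: 1 vs 3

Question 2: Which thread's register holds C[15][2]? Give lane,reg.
r=15→G=7,rhi=1  c=2→T=1,p=0
L=7*4+1=29  i=1*2+0=2

29,2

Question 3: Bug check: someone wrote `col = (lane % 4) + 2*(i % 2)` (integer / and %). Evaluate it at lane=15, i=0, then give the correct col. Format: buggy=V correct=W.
`(lane % 4) + 2*(i % 2)`[15,0]⇒3
15: gr=3,th=3
[0] (3+0,3*2+0) = (3,6)
col: 3 vs 6

buggy=3 correct=6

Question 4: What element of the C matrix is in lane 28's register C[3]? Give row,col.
L=28→G=28>>2=7, T=28&3=0
[3]→row 7+8=15  col 0·2+1=1

15,1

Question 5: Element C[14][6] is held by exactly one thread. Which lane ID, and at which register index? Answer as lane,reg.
27,2

r: 14->gid=6,r8=1  c: 6->tid=3,i&1=0
L=6*4+3=27  i=1*2+0=2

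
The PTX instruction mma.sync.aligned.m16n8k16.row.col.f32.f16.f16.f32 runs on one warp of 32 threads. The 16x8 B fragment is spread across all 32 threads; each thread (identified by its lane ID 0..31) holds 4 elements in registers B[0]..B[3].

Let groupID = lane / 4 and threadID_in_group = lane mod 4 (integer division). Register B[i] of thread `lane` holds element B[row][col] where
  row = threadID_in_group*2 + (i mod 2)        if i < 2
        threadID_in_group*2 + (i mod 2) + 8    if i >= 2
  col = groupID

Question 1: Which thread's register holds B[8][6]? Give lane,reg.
24,2

c=6⇒gr=6  r=8⇒Rb=1,th=0,odd=0
L=6*4+0=24  i=1*2+0=2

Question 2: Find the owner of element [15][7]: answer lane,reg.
c=7→G=7  r=15→rhi=1,T=3,p=1
L=7*4+3=31  i=1*2+1=3

31,3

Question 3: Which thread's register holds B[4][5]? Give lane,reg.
c=5⇒gr=5  r=4⇒Rb=0,th=2,odd=0
L=5*4+2=22  i=0*2+0=0

22,0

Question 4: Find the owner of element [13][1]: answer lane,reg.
c: 1->gid=1  r: 13->r8=1,tid=2,i&1=1
L=1*4+2=6  i=1*2+1=3

6,3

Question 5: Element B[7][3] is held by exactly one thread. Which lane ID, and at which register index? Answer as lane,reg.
15,1

c=3⇒gr=3  r=7⇒Rb=0,th=3,odd=1
L=3*4+3=15  i=0*2+1=1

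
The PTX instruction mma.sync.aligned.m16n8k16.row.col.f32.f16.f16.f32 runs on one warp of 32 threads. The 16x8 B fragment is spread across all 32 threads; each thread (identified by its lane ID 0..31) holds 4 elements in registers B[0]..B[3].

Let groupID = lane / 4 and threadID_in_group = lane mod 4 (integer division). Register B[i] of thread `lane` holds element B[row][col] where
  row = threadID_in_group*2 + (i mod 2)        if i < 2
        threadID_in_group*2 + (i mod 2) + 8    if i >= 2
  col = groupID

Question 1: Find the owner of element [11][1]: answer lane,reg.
5,3

c=1⇒gr=1  r=11⇒Rb=1,th=1,odd=1
L=1*4+1=5  i=1*2+1=3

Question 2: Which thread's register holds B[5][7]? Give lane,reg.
c=7->g=7  r=5->rb=0,t=2,b0=1
L=7*4+2=30  i=0*2+1=1

30,1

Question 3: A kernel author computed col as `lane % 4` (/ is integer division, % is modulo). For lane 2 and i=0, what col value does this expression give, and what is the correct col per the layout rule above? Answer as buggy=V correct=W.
`lane % 4`[2,0]⇒2
lane 2: gr=0 (2/4), th=2 (2%4)
i=0: r=2*2+0+0=4, c=gr=0
col: 2 vs 0

buggy=2 correct=0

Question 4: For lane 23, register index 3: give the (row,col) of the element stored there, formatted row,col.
23: g=5,t=3
[3] (3*2+1+8,5) = (15,5)

15,5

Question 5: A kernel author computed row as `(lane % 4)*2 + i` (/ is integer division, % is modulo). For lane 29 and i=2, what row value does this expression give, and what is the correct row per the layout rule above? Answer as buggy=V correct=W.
`(lane % 4)*2 + i`[29,2]→4
L=29→G=29>>2=7, T=29&3=1
[2]→row 1·2+0+8=10  col G=7
row: 4 vs 10

buggy=4 correct=10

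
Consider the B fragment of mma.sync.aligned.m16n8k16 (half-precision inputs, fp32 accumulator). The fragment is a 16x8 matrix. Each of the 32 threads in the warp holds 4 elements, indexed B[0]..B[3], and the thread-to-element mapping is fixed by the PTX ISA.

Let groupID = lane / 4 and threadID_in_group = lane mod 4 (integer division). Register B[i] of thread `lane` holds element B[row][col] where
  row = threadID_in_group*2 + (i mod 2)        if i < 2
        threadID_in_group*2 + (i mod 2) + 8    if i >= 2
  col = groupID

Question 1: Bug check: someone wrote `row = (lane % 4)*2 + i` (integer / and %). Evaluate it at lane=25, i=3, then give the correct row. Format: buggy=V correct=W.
buggy=5 correct=11

`(lane % 4)*2 + i`[25,3]→5
L=25→G=25>>2=6, T=25&3=1
[3]→row 1·2+1+8=11  col G=6
row: 5 vs 11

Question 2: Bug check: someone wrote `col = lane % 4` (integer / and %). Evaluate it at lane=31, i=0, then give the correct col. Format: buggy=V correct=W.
buggy=3 correct=7

`lane % 4`[31,0]->3
lane 31: gid=7 (31/4), tid=3 (31%4)
i=0: r=3*2+0+0=6, c=gid=7
col: 3 vs 7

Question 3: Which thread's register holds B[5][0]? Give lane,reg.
c: 0->gid=0  r: 5->r8=0,tid=2,i&1=1
L=0*4+2=2  i=0*2+1=1

2,1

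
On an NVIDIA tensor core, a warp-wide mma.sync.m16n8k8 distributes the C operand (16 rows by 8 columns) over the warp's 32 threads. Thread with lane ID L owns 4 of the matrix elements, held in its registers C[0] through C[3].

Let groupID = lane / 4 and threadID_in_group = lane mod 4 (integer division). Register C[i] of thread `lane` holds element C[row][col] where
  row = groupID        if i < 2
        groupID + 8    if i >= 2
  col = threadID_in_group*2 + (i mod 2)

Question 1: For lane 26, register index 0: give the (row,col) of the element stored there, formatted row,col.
6,4

lane 26->26/4=6, 26 mod 4=2
i=0  r:6+0->6  c:2·2+0->4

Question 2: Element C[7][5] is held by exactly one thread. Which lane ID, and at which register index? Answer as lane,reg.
r: 7->gid=7,r8=0  c: 5->tid=2,i&1=1
L=7*4+2=30  i=0*2+1=1

30,1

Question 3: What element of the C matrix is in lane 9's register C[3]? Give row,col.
L=9=>grp=9>>2=2, tig=9&3=1
[3]=>row 2+8=10  col 1·2+1=3

10,3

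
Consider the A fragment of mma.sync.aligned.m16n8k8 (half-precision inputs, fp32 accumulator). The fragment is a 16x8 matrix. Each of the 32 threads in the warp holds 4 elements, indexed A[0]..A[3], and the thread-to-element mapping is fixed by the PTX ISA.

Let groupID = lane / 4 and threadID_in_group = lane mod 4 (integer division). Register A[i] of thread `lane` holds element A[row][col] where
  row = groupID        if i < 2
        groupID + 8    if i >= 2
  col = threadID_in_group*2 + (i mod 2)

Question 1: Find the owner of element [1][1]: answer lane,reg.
4,1

r: 1->gid=1,r8=0  c: 1->tid=0,i&1=1
L=1*4+0=4  i=0*2+1=1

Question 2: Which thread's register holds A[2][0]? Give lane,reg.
r=2⇒gr=2,Rb=0  c=0⇒th=0,odd=0
L=2*4+0=8  i=0*2+0=0

8,0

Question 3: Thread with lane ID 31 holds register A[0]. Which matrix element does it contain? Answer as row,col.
lane 31→31/4=7, 31 mod 4=3
i=0  r:7+0→7  c:2·3+0→6

7,6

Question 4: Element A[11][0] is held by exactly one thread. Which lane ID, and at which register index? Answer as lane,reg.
12,2

r:11=>grp=3,rB=1  c:0=>tig=0,lo=0
L=3*4+0=12  i=1*2+0=2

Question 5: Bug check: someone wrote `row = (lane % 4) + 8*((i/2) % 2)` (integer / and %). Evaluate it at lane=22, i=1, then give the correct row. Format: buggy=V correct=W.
`(lane % 4) + 8*((i/2) % 2)`[22,1]⇒2
L=22⇒gr=22>>2=5, th=22&3=2
[1]⇒row 5+0=5  col 2·2+1=5
row: 2 vs 5

buggy=2 correct=5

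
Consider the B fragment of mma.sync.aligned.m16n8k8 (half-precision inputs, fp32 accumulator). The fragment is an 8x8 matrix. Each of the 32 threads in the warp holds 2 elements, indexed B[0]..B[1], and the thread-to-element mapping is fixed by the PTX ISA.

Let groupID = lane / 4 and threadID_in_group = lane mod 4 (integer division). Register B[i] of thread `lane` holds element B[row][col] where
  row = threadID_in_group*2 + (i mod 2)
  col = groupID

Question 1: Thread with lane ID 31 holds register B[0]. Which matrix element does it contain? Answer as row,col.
lane 31: G=7 (31/4), T=3 (31%4)
i=0: r=3*2+0=6, c=G=7

6,7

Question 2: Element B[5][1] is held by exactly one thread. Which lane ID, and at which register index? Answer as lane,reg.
6,1

c=1→G=1  r=5→T=2,p=1
L=1*4+2=6  i=1=1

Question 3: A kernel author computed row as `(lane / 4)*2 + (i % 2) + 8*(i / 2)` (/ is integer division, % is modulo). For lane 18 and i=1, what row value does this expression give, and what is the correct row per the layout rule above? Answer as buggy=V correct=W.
`(lane / 4)*2 + (i % 2) + 8*(i / 2)`[18,1]=>9
18: grp=4,tig=2
[1] (2*2+1,4) = (5,4)
row: 9 vs 5

buggy=9 correct=5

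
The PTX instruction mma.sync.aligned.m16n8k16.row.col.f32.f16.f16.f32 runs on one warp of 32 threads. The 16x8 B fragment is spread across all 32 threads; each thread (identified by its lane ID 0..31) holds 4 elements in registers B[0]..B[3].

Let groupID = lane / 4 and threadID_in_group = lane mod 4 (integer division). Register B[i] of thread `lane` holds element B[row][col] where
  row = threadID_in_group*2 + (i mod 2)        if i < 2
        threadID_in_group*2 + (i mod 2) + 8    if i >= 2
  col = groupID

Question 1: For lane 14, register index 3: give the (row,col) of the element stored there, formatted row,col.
13,3

lane 14: g=3 (14/4), t=2 (14%4)
i=3: r=2*2+1+8=13, c=g=3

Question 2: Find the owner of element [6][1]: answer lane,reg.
7,0

c:1=>grp=1  r:6=>rB=0,tig=3,lo=0
L=1*4+3=7  i=0*2+0=0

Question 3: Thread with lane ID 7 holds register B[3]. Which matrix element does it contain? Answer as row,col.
L=7⇒gr=7>>2=1, th=7&3=3
[3]⇒row 3·2+1+8=15  col gr=1

15,1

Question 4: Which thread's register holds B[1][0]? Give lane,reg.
c=0→G=0  r=1→rhi=0,T=0,p=1
L=0*4+0=0  i=0*2+1=1

0,1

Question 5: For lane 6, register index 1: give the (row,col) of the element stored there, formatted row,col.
5,1

lane 6⇒6/4=1, 6 mod 4=2
i=1  r:2·2+1+0⇒5  c:1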